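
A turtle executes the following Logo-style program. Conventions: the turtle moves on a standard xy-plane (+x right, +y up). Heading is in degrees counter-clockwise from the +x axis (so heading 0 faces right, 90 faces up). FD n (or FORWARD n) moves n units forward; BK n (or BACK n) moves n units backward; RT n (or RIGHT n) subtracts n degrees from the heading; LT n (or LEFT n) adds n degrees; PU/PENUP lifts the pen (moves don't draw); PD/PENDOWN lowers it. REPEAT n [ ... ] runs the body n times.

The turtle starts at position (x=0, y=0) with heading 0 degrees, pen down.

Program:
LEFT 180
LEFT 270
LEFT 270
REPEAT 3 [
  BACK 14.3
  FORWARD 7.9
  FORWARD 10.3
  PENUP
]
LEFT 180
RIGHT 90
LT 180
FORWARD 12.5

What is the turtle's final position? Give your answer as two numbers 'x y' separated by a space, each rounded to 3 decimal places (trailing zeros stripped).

Executing turtle program step by step:
Start: pos=(0,0), heading=0, pen down
LT 180: heading 0 -> 180
LT 270: heading 180 -> 90
LT 270: heading 90 -> 0
REPEAT 3 [
  -- iteration 1/3 --
  BK 14.3: (0,0) -> (-14.3,0) [heading=0, draw]
  FD 7.9: (-14.3,0) -> (-6.4,0) [heading=0, draw]
  FD 10.3: (-6.4,0) -> (3.9,0) [heading=0, draw]
  PU: pen up
  -- iteration 2/3 --
  BK 14.3: (3.9,0) -> (-10.4,0) [heading=0, move]
  FD 7.9: (-10.4,0) -> (-2.5,0) [heading=0, move]
  FD 10.3: (-2.5,0) -> (7.8,0) [heading=0, move]
  PU: pen up
  -- iteration 3/3 --
  BK 14.3: (7.8,0) -> (-6.5,0) [heading=0, move]
  FD 7.9: (-6.5,0) -> (1.4,0) [heading=0, move]
  FD 10.3: (1.4,0) -> (11.7,0) [heading=0, move]
  PU: pen up
]
LT 180: heading 0 -> 180
RT 90: heading 180 -> 90
LT 180: heading 90 -> 270
FD 12.5: (11.7,0) -> (11.7,-12.5) [heading=270, move]
Final: pos=(11.7,-12.5), heading=270, 3 segment(s) drawn

Answer: 11.7 -12.5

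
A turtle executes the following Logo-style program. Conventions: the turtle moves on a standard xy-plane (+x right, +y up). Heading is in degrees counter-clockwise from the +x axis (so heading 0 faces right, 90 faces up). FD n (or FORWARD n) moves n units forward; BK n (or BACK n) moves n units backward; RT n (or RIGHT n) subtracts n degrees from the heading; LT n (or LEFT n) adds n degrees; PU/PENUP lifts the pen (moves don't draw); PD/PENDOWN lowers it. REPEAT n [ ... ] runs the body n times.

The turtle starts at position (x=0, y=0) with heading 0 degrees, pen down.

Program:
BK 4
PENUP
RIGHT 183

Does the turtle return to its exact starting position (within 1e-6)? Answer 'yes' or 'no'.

Executing turtle program step by step:
Start: pos=(0,0), heading=0, pen down
BK 4: (0,0) -> (-4,0) [heading=0, draw]
PU: pen up
RT 183: heading 0 -> 177
Final: pos=(-4,0), heading=177, 1 segment(s) drawn

Start position: (0, 0)
Final position: (-4, 0)
Distance = 4; >= 1e-6 -> NOT closed

Answer: no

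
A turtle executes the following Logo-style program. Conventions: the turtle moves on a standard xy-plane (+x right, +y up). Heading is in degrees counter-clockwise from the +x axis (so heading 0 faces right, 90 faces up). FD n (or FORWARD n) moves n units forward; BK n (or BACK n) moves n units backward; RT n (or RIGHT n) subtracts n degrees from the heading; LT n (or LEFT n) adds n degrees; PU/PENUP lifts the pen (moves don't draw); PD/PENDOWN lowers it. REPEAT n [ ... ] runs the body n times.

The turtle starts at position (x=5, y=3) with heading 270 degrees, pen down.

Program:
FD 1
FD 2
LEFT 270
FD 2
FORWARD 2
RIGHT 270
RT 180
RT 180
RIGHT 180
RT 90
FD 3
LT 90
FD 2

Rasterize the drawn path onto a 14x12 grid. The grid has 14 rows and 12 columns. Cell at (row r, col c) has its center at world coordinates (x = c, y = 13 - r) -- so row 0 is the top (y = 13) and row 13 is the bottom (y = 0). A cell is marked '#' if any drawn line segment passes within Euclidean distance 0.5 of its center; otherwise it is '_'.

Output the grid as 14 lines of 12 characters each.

Segment 0: (5,3) -> (5,2)
Segment 1: (5,2) -> (5,0)
Segment 2: (5,0) -> (3,0)
Segment 3: (3,0) -> (1,0)
Segment 4: (1,0) -> (4,0)
Segment 5: (4,0) -> (4,2)

Answer: ____________
____________
____________
____________
____________
____________
____________
____________
____________
____________
_____#______
____##______
____##______
_#####______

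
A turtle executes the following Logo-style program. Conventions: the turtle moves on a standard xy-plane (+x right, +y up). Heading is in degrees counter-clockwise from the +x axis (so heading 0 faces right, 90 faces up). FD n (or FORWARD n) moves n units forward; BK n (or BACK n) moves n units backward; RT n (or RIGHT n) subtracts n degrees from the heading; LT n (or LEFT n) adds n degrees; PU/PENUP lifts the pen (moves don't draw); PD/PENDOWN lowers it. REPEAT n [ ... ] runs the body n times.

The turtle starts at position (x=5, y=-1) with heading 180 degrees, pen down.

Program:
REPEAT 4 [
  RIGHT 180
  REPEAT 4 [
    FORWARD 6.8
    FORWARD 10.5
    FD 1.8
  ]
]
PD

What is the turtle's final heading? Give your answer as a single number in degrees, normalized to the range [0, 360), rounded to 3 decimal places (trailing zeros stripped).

Executing turtle program step by step:
Start: pos=(5,-1), heading=180, pen down
REPEAT 4 [
  -- iteration 1/4 --
  RT 180: heading 180 -> 0
  REPEAT 4 [
    -- iteration 1/4 --
    FD 6.8: (5,-1) -> (11.8,-1) [heading=0, draw]
    FD 10.5: (11.8,-1) -> (22.3,-1) [heading=0, draw]
    FD 1.8: (22.3,-1) -> (24.1,-1) [heading=0, draw]
    -- iteration 2/4 --
    FD 6.8: (24.1,-1) -> (30.9,-1) [heading=0, draw]
    FD 10.5: (30.9,-1) -> (41.4,-1) [heading=0, draw]
    FD 1.8: (41.4,-1) -> (43.2,-1) [heading=0, draw]
    -- iteration 3/4 --
    FD 6.8: (43.2,-1) -> (50,-1) [heading=0, draw]
    FD 10.5: (50,-1) -> (60.5,-1) [heading=0, draw]
    FD 1.8: (60.5,-1) -> (62.3,-1) [heading=0, draw]
    -- iteration 4/4 --
    FD 6.8: (62.3,-1) -> (69.1,-1) [heading=0, draw]
    FD 10.5: (69.1,-1) -> (79.6,-1) [heading=0, draw]
    FD 1.8: (79.6,-1) -> (81.4,-1) [heading=0, draw]
  ]
  -- iteration 2/4 --
  RT 180: heading 0 -> 180
  REPEAT 4 [
    -- iteration 1/4 --
    FD 6.8: (81.4,-1) -> (74.6,-1) [heading=180, draw]
    FD 10.5: (74.6,-1) -> (64.1,-1) [heading=180, draw]
    FD 1.8: (64.1,-1) -> (62.3,-1) [heading=180, draw]
    -- iteration 2/4 --
    FD 6.8: (62.3,-1) -> (55.5,-1) [heading=180, draw]
    FD 10.5: (55.5,-1) -> (45,-1) [heading=180, draw]
    FD 1.8: (45,-1) -> (43.2,-1) [heading=180, draw]
    -- iteration 3/4 --
    FD 6.8: (43.2,-1) -> (36.4,-1) [heading=180, draw]
    FD 10.5: (36.4,-1) -> (25.9,-1) [heading=180, draw]
    FD 1.8: (25.9,-1) -> (24.1,-1) [heading=180, draw]
    -- iteration 4/4 --
    FD 6.8: (24.1,-1) -> (17.3,-1) [heading=180, draw]
    FD 10.5: (17.3,-1) -> (6.8,-1) [heading=180, draw]
    FD 1.8: (6.8,-1) -> (5,-1) [heading=180, draw]
  ]
  -- iteration 3/4 --
  RT 180: heading 180 -> 0
  REPEAT 4 [
    -- iteration 1/4 --
    FD 6.8: (5,-1) -> (11.8,-1) [heading=0, draw]
    FD 10.5: (11.8,-1) -> (22.3,-1) [heading=0, draw]
    FD 1.8: (22.3,-1) -> (24.1,-1) [heading=0, draw]
    -- iteration 2/4 --
    FD 6.8: (24.1,-1) -> (30.9,-1) [heading=0, draw]
    FD 10.5: (30.9,-1) -> (41.4,-1) [heading=0, draw]
    FD 1.8: (41.4,-1) -> (43.2,-1) [heading=0, draw]
    -- iteration 3/4 --
    FD 6.8: (43.2,-1) -> (50,-1) [heading=0, draw]
    FD 10.5: (50,-1) -> (60.5,-1) [heading=0, draw]
    FD 1.8: (60.5,-1) -> (62.3,-1) [heading=0, draw]
    -- iteration 4/4 --
    FD 6.8: (62.3,-1) -> (69.1,-1) [heading=0, draw]
    FD 10.5: (69.1,-1) -> (79.6,-1) [heading=0, draw]
    FD 1.8: (79.6,-1) -> (81.4,-1) [heading=0, draw]
  ]
  -- iteration 4/4 --
  RT 180: heading 0 -> 180
  REPEAT 4 [
    -- iteration 1/4 --
    FD 6.8: (81.4,-1) -> (74.6,-1) [heading=180, draw]
    FD 10.5: (74.6,-1) -> (64.1,-1) [heading=180, draw]
    FD 1.8: (64.1,-1) -> (62.3,-1) [heading=180, draw]
    -- iteration 2/4 --
    FD 6.8: (62.3,-1) -> (55.5,-1) [heading=180, draw]
    FD 10.5: (55.5,-1) -> (45,-1) [heading=180, draw]
    FD 1.8: (45,-1) -> (43.2,-1) [heading=180, draw]
    -- iteration 3/4 --
    FD 6.8: (43.2,-1) -> (36.4,-1) [heading=180, draw]
    FD 10.5: (36.4,-1) -> (25.9,-1) [heading=180, draw]
    FD 1.8: (25.9,-1) -> (24.1,-1) [heading=180, draw]
    -- iteration 4/4 --
    FD 6.8: (24.1,-1) -> (17.3,-1) [heading=180, draw]
    FD 10.5: (17.3,-1) -> (6.8,-1) [heading=180, draw]
    FD 1.8: (6.8,-1) -> (5,-1) [heading=180, draw]
  ]
]
PD: pen down
Final: pos=(5,-1), heading=180, 48 segment(s) drawn

Answer: 180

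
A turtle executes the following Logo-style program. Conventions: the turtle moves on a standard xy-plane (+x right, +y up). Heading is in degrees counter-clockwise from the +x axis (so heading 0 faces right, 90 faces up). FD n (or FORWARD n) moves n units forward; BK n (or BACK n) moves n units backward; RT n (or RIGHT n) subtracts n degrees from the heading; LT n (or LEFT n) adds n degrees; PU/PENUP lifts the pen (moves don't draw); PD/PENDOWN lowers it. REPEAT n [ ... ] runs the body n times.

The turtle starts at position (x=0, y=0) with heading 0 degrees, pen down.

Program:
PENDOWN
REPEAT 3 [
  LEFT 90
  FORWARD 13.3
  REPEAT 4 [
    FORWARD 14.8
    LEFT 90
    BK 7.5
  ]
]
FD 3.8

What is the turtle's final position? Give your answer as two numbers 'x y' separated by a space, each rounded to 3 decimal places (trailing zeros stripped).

Executing turtle program step by step:
Start: pos=(0,0), heading=0, pen down
PD: pen down
REPEAT 3 [
  -- iteration 1/3 --
  LT 90: heading 0 -> 90
  FD 13.3: (0,0) -> (0,13.3) [heading=90, draw]
  REPEAT 4 [
    -- iteration 1/4 --
    FD 14.8: (0,13.3) -> (0,28.1) [heading=90, draw]
    LT 90: heading 90 -> 180
    BK 7.5: (0,28.1) -> (7.5,28.1) [heading=180, draw]
    -- iteration 2/4 --
    FD 14.8: (7.5,28.1) -> (-7.3,28.1) [heading=180, draw]
    LT 90: heading 180 -> 270
    BK 7.5: (-7.3,28.1) -> (-7.3,35.6) [heading=270, draw]
    -- iteration 3/4 --
    FD 14.8: (-7.3,35.6) -> (-7.3,20.8) [heading=270, draw]
    LT 90: heading 270 -> 0
    BK 7.5: (-7.3,20.8) -> (-14.8,20.8) [heading=0, draw]
    -- iteration 4/4 --
    FD 14.8: (-14.8,20.8) -> (0,20.8) [heading=0, draw]
    LT 90: heading 0 -> 90
    BK 7.5: (0,20.8) -> (0,13.3) [heading=90, draw]
  ]
  -- iteration 2/3 --
  LT 90: heading 90 -> 180
  FD 13.3: (0,13.3) -> (-13.3,13.3) [heading=180, draw]
  REPEAT 4 [
    -- iteration 1/4 --
    FD 14.8: (-13.3,13.3) -> (-28.1,13.3) [heading=180, draw]
    LT 90: heading 180 -> 270
    BK 7.5: (-28.1,13.3) -> (-28.1,20.8) [heading=270, draw]
    -- iteration 2/4 --
    FD 14.8: (-28.1,20.8) -> (-28.1,6) [heading=270, draw]
    LT 90: heading 270 -> 0
    BK 7.5: (-28.1,6) -> (-35.6,6) [heading=0, draw]
    -- iteration 3/4 --
    FD 14.8: (-35.6,6) -> (-20.8,6) [heading=0, draw]
    LT 90: heading 0 -> 90
    BK 7.5: (-20.8,6) -> (-20.8,-1.5) [heading=90, draw]
    -- iteration 4/4 --
    FD 14.8: (-20.8,-1.5) -> (-20.8,13.3) [heading=90, draw]
    LT 90: heading 90 -> 180
    BK 7.5: (-20.8,13.3) -> (-13.3,13.3) [heading=180, draw]
  ]
  -- iteration 3/3 --
  LT 90: heading 180 -> 270
  FD 13.3: (-13.3,13.3) -> (-13.3,0) [heading=270, draw]
  REPEAT 4 [
    -- iteration 1/4 --
    FD 14.8: (-13.3,0) -> (-13.3,-14.8) [heading=270, draw]
    LT 90: heading 270 -> 0
    BK 7.5: (-13.3,-14.8) -> (-20.8,-14.8) [heading=0, draw]
    -- iteration 2/4 --
    FD 14.8: (-20.8,-14.8) -> (-6,-14.8) [heading=0, draw]
    LT 90: heading 0 -> 90
    BK 7.5: (-6,-14.8) -> (-6,-22.3) [heading=90, draw]
    -- iteration 3/4 --
    FD 14.8: (-6,-22.3) -> (-6,-7.5) [heading=90, draw]
    LT 90: heading 90 -> 180
    BK 7.5: (-6,-7.5) -> (1.5,-7.5) [heading=180, draw]
    -- iteration 4/4 --
    FD 14.8: (1.5,-7.5) -> (-13.3,-7.5) [heading=180, draw]
    LT 90: heading 180 -> 270
    BK 7.5: (-13.3,-7.5) -> (-13.3,0) [heading=270, draw]
  ]
]
FD 3.8: (-13.3,0) -> (-13.3,-3.8) [heading=270, draw]
Final: pos=(-13.3,-3.8), heading=270, 28 segment(s) drawn

Answer: -13.3 -3.8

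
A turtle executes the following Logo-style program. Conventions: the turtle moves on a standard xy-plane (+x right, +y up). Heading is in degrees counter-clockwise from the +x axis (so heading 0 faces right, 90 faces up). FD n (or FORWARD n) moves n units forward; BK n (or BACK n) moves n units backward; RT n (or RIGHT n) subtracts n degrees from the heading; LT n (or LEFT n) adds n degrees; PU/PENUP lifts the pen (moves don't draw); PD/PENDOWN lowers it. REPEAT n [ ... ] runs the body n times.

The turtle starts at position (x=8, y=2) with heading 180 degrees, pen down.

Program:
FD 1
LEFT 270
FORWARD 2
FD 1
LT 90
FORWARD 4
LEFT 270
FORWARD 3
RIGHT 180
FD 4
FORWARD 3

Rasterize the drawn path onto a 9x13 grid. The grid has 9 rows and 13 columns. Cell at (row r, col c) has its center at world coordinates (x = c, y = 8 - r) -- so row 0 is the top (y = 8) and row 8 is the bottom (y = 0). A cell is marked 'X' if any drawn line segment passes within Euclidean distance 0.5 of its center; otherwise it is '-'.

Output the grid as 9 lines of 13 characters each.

Segment 0: (8,2) -> (7,2)
Segment 1: (7,2) -> (7,4)
Segment 2: (7,4) -> (7,5)
Segment 3: (7,5) -> (3,5)
Segment 4: (3,5) -> (3,8)
Segment 5: (3,8) -> (3,4)
Segment 6: (3,4) -> (3,1)

Answer: ---X---------
---X---------
---X---------
---XXXXX-----
---X---X-----
---X---X-----
---X---XX----
---X---------
-------------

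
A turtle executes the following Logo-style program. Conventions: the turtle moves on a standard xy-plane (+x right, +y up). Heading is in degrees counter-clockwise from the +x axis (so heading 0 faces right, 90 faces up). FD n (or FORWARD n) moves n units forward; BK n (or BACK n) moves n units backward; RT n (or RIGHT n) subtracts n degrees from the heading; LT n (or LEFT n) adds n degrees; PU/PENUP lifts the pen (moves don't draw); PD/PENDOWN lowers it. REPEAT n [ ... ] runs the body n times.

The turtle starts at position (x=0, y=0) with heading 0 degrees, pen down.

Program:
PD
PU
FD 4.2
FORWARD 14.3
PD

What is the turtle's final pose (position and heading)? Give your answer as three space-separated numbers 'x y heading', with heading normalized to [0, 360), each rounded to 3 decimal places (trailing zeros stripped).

Answer: 18.5 0 0

Derivation:
Executing turtle program step by step:
Start: pos=(0,0), heading=0, pen down
PD: pen down
PU: pen up
FD 4.2: (0,0) -> (4.2,0) [heading=0, move]
FD 14.3: (4.2,0) -> (18.5,0) [heading=0, move]
PD: pen down
Final: pos=(18.5,0), heading=0, 0 segment(s) drawn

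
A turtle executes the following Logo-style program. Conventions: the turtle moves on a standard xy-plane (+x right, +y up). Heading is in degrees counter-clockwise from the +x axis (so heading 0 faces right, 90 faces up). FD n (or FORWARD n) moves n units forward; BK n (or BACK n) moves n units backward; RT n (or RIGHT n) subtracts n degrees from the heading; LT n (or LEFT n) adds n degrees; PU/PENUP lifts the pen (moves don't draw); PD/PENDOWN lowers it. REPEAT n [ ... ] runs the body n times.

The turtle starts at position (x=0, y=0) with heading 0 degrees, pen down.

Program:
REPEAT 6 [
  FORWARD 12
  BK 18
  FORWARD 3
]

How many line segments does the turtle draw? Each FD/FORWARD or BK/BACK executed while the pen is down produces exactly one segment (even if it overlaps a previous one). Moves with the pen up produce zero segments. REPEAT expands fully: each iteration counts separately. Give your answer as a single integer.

Answer: 18

Derivation:
Executing turtle program step by step:
Start: pos=(0,0), heading=0, pen down
REPEAT 6 [
  -- iteration 1/6 --
  FD 12: (0,0) -> (12,0) [heading=0, draw]
  BK 18: (12,0) -> (-6,0) [heading=0, draw]
  FD 3: (-6,0) -> (-3,0) [heading=0, draw]
  -- iteration 2/6 --
  FD 12: (-3,0) -> (9,0) [heading=0, draw]
  BK 18: (9,0) -> (-9,0) [heading=0, draw]
  FD 3: (-9,0) -> (-6,0) [heading=0, draw]
  -- iteration 3/6 --
  FD 12: (-6,0) -> (6,0) [heading=0, draw]
  BK 18: (6,0) -> (-12,0) [heading=0, draw]
  FD 3: (-12,0) -> (-9,0) [heading=0, draw]
  -- iteration 4/6 --
  FD 12: (-9,0) -> (3,0) [heading=0, draw]
  BK 18: (3,0) -> (-15,0) [heading=0, draw]
  FD 3: (-15,0) -> (-12,0) [heading=0, draw]
  -- iteration 5/6 --
  FD 12: (-12,0) -> (0,0) [heading=0, draw]
  BK 18: (0,0) -> (-18,0) [heading=0, draw]
  FD 3: (-18,0) -> (-15,0) [heading=0, draw]
  -- iteration 6/6 --
  FD 12: (-15,0) -> (-3,0) [heading=0, draw]
  BK 18: (-3,0) -> (-21,0) [heading=0, draw]
  FD 3: (-21,0) -> (-18,0) [heading=0, draw]
]
Final: pos=(-18,0), heading=0, 18 segment(s) drawn
Segments drawn: 18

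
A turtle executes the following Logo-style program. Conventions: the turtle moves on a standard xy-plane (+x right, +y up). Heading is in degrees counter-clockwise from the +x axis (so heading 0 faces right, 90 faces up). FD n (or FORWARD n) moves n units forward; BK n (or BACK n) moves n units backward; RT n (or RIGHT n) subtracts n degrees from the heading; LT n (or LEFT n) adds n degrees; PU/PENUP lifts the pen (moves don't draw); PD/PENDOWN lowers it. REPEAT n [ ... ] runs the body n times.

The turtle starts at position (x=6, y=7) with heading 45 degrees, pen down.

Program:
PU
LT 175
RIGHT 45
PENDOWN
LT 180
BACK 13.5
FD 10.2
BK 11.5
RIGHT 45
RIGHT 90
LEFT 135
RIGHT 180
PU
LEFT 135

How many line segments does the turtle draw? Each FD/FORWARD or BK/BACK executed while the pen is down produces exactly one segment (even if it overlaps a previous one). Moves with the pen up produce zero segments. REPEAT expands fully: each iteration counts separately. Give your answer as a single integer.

Answer: 3

Derivation:
Executing turtle program step by step:
Start: pos=(6,7), heading=45, pen down
PU: pen up
LT 175: heading 45 -> 220
RT 45: heading 220 -> 175
PD: pen down
LT 180: heading 175 -> 355
BK 13.5: (6,7) -> (-7.449,8.177) [heading=355, draw]
FD 10.2: (-7.449,8.177) -> (2.713,7.288) [heading=355, draw]
BK 11.5: (2.713,7.288) -> (-8.744,8.29) [heading=355, draw]
RT 45: heading 355 -> 310
RT 90: heading 310 -> 220
LT 135: heading 220 -> 355
RT 180: heading 355 -> 175
PU: pen up
LT 135: heading 175 -> 310
Final: pos=(-8.744,8.29), heading=310, 3 segment(s) drawn
Segments drawn: 3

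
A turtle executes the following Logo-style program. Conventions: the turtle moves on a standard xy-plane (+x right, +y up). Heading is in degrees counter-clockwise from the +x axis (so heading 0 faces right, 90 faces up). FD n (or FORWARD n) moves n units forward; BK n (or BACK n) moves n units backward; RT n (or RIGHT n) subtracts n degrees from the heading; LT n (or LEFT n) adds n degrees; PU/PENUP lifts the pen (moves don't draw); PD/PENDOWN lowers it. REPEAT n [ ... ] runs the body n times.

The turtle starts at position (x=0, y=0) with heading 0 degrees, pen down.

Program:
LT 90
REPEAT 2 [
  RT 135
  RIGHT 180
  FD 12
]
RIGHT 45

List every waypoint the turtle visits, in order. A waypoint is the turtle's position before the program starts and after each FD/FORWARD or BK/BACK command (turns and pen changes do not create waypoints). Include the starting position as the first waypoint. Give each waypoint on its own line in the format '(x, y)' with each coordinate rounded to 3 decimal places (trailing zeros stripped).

Answer: (0, 0)
(-8.485, 8.485)
(-20.485, 8.485)

Derivation:
Executing turtle program step by step:
Start: pos=(0,0), heading=0, pen down
LT 90: heading 0 -> 90
REPEAT 2 [
  -- iteration 1/2 --
  RT 135: heading 90 -> 315
  RT 180: heading 315 -> 135
  FD 12: (0,0) -> (-8.485,8.485) [heading=135, draw]
  -- iteration 2/2 --
  RT 135: heading 135 -> 0
  RT 180: heading 0 -> 180
  FD 12: (-8.485,8.485) -> (-20.485,8.485) [heading=180, draw]
]
RT 45: heading 180 -> 135
Final: pos=(-20.485,8.485), heading=135, 2 segment(s) drawn
Waypoints (3 total):
(0, 0)
(-8.485, 8.485)
(-20.485, 8.485)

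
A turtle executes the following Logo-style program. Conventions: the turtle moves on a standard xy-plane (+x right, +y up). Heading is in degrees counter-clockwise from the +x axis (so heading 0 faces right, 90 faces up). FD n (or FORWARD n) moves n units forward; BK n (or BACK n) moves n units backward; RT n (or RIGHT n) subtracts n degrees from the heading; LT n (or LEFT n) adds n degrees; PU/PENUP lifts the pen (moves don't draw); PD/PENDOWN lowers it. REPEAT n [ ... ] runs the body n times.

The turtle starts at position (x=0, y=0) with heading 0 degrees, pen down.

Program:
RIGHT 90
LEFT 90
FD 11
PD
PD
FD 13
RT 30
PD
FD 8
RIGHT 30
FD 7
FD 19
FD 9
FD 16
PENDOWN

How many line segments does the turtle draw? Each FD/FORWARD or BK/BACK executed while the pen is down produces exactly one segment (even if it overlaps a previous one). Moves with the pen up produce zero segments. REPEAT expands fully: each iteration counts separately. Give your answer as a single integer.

Executing turtle program step by step:
Start: pos=(0,0), heading=0, pen down
RT 90: heading 0 -> 270
LT 90: heading 270 -> 0
FD 11: (0,0) -> (11,0) [heading=0, draw]
PD: pen down
PD: pen down
FD 13: (11,0) -> (24,0) [heading=0, draw]
RT 30: heading 0 -> 330
PD: pen down
FD 8: (24,0) -> (30.928,-4) [heading=330, draw]
RT 30: heading 330 -> 300
FD 7: (30.928,-4) -> (34.428,-10.062) [heading=300, draw]
FD 19: (34.428,-10.062) -> (43.928,-26.517) [heading=300, draw]
FD 9: (43.928,-26.517) -> (48.428,-34.311) [heading=300, draw]
FD 16: (48.428,-34.311) -> (56.428,-48.167) [heading=300, draw]
PD: pen down
Final: pos=(56.428,-48.167), heading=300, 7 segment(s) drawn
Segments drawn: 7

Answer: 7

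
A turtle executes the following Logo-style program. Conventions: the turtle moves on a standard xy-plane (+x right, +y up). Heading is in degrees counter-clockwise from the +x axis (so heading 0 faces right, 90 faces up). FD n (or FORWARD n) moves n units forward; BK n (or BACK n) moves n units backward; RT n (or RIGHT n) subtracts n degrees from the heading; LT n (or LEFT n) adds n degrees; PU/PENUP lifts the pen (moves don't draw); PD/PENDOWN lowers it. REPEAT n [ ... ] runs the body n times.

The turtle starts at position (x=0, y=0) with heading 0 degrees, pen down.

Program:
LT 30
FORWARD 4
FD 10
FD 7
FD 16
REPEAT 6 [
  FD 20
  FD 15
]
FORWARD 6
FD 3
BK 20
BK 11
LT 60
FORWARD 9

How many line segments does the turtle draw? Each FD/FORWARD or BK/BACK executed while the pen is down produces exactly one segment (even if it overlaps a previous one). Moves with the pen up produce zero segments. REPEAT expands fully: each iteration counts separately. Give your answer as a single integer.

Executing turtle program step by step:
Start: pos=(0,0), heading=0, pen down
LT 30: heading 0 -> 30
FD 4: (0,0) -> (3.464,2) [heading=30, draw]
FD 10: (3.464,2) -> (12.124,7) [heading=30, draw]
FD 7: (12.124,7) -> (18.187,10.5) [heading=30, draw]
FD 16: (18.187,10.5) -> (32.043,18.5) [heading=30, draw]
REPEAT 6 [
  -- iteration 1/6 --
  FD 20: (32.043,18.5) -> (49.363,28.5) [heading=30, draw]
  FD 15: (49.363,28.5) -> (62.354,36) [heading=30, draw]
  -- iteration 2/6 --
  FD 20: (62.354,36) -> (79.674,46) [heading=30, draw]
  FD 15: (79.674,46) -> (92.665,53.5) [heading=30, draw]
  -- iteration 3/6 --
  FD 20: (92.665,53.5) -> (109.985,63.5) [heading=30, draw]
  FD 15: (109.985,63.5) -> (122.976,71) [heading=30, draw]
  -- iteration 4/6 --
  FD 20: (122.976,71) -> (140.296,81) [heading=30, draw]
  FD 15: (140.296,81) -> (153.286,88.5) [heading=30, draw]
  -- iteration 5/6 --
  FD 20: (153.286,88.5) -> (170.607,98.5) [heading=30, draw]
  FD 15: (170.607,98.5) -> (183.597,106) [heading=30, draw]
  -- iteration 6/6 --
  FD 20: (183.597,106) -> (200.918,116) [heading=30, draw]
  FD 15: (200.918,116) -> (213.908,123.5) [heading=30, draw]
]
FD 6: (213.908,123.5) -> (219.104,126.5) [heading=30, draw]
FD 3: (219.104,126.5) -> (221.703,128) [heading=30, draw]
BK 20: (221.703,128) -> (204.382,118) [heading=30, draw]
BK 11: (204.382,118) -> (194.856,112.5) [heading=30, draw]
LT 60: heading 30 -> 90
FD 9: (194.856,112.5) -> (194.856,121.5) [heading=90, draw]
Final: pos=(194.856,121.5), heading=90, 21 segment(s) drawn
Segments drawn: 21

Answer: 21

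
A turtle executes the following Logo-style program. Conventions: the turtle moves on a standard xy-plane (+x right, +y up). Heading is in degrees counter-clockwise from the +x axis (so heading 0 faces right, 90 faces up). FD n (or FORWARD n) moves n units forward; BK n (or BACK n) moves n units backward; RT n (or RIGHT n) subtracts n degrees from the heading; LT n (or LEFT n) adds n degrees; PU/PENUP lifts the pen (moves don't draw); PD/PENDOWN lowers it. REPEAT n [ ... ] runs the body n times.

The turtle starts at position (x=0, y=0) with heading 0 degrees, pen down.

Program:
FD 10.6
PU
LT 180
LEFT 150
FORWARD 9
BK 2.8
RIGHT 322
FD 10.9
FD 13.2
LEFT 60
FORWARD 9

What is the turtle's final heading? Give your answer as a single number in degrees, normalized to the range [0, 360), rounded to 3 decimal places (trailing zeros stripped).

Executing turtle program step by step:
Start: pos=(0,0), heading=0, pen down
FD 10.6: (0,0) -> (10.6,0) [heading=0, draw]
PU: pen up
LT 180: heading 0 -> 180
LT 150: heading 180 -> 330
FD 9: (10.6,0) -> (18.394,-4.5) [heading=330, move]
BK 2.8: (18.394,-4.5) -> (15.969,-3.1) [heading=330, move]
RT 322: heading 330 -> 8
FD 10.9: (15.969,-3.1) -> (26.763,-1.583) [heading=8, move]
FD 13.2: (26.763,-1.583) -> (39.835,0.254) [heading=8, move]
LT 60: heading 8 -> 68
FD 9: (39.835,0.254) -> (43.206,8.599) [heading=68, move]
Final: pos=(43.206,8.599), heading=68, 1 segment(s) drawn

Answer: 68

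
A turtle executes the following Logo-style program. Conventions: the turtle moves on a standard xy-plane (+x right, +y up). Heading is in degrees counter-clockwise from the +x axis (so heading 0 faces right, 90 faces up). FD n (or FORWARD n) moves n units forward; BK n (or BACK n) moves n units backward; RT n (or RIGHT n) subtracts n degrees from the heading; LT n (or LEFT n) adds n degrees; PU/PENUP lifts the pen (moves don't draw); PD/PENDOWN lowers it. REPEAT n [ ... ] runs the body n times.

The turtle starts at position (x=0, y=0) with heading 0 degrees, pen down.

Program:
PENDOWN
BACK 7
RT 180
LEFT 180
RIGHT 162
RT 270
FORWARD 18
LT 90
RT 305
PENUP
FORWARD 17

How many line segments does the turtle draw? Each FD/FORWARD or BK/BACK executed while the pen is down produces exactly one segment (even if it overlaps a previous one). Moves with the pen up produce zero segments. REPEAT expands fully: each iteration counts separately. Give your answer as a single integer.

Answer: 2

Derivation:
Executing turtle program step by step:
Start: pos=(0,0), heading=0, pen down
PD: pen down
BK 7: (0,0) -> (-7,0) [heading=0, draw]
RT 180: heading 0 -> 180
LT 180: heading 180 -> 0
RT 162: heading 0 -> 198
RT 270: heading 198 -> 288
FD 18: (-7,0) -> (-1.438,-17.119) [heading=288, draw]
LT 90: heading 288 -> 18
RT 305: heading 18 -> 73
PU: pen up
FD 17: (-1.438,-17.119) -> (3.533,-0.862) [heading=73, move]
Final: pos=(3.533,-0.862), heading=73, 2 segment(s) drawn
Segments drawn: 2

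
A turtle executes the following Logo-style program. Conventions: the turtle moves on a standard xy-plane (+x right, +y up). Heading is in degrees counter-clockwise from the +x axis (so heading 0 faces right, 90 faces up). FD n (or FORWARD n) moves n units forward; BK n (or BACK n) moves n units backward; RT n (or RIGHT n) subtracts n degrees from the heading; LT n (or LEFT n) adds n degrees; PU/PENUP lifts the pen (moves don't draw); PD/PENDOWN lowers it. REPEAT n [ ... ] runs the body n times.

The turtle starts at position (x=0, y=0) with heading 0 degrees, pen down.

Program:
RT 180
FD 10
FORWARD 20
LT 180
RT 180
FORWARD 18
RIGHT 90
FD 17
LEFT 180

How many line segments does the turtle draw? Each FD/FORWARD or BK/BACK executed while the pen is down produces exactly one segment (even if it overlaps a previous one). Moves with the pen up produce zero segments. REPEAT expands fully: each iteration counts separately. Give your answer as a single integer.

Answer: 4

Derivation:
Executing turtle program step by step:
Start: pos=(0,0), heading=0, pen down
RT 180: heading 0 -> 180
FD 10: (0,0) -> (-10,0) [heading=180, draw]
FD 20: (-10,0) -> (-30,0) [heading=180, draw]
LT 180: heading 180 -> 0
RT 180: heading 0 -> 180
FD 18: (-30,0) -> (-48,0) [heading=180, draw]
RT 90: heading 180 -> 90
FD 17: (-48,0) -> (-48,17) [heading=90, draw]
LT 180: heading 90 -> 270
Final: pos=(-48,17), heading=270, 4 segment(s) drawn
Segments drawn: 4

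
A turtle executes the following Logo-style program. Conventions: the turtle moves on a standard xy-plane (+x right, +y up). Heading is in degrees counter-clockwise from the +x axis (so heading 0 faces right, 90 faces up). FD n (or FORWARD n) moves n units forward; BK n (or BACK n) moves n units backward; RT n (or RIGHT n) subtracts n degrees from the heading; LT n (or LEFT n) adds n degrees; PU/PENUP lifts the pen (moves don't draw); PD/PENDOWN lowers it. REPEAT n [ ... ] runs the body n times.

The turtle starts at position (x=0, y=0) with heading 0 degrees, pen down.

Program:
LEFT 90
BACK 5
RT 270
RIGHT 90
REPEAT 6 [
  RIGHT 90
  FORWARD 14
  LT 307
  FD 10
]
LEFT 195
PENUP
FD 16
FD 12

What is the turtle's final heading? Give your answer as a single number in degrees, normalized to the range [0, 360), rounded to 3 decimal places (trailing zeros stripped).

Executing turtle program step by step:
Start: pos=(0,0), heading=0, pen down
LT 90: heading 0 -> 90
BK 5: (0,0) -> (0,-5) [heading=90, draw]
RT 270: heading 90 -> 180
RT 90: heading 180 -> 90
REPEAT 6 [
  -- iteration 1/6 --
  RT 90: heading 90 -> 0
  FD 14: (0,-5) -> (14,-5) [heading=0, draw]
  LT 307: heading 0 -> 307
  FD 10: (14,-5) -> (20.018,-12.986) [heading=307, draw]
  -- iteration 2/6 --
  RT 90: heading 307 -> 217
  FD 14: (20.018,-12.986) -> (8.837,-21.412) [heading=217, draw]
  LT 307: heading 217 -> 164
  FD 10: (8.837,-21.412) -> (-0.775,-18.655) [heading=164, draw]
  -- iteration 3/6 --
  RT 90: heading 164 -> 74
  FD 14: (-0.775,-18.655) -> (3.084,-5.198) [heading=74, draw]
  LT 307: heading 74 -> 21
  FD 10: (3.084,-5.198) -> (12.419,-1.614) [heading=21, draw]
  -- iteration 4/6 --
  RT 90: heading 21 -> 291
  FD 14: (12.419,-1.614) -> (17.437,-14.684) [heading=291, draw]
  LT 307: heading 291 -> 238
  FD 10: (17.437,-14.684) -> (12.137,-23.165) [heading=238, draw]
  -- iteration 5/6 --
  RT 90: heading 238 -> 148
  FD 14: (12.137,-23.165) -> (0.265,-15.746) [heading=148, draw]
  LT 307: heading 148 -> 95
  FD 10: (0.265,-15.746) -> (-0.607,-5.784) [heading=95, draw]
  -- iteration 6/6 --
  RT 90: heading 95 -> 5
  FD 14: (-0.607,-5.784) -> (13.34,-4.564) [heading=5, draw]
  LT 307: heading 5 -> 312
  FD 10: (13.34,-4.564) -> (20.031,-11.995) [heading=312, draw]
]
LT 195: heading 312 -> 147
PU: pen up
FD 16: (20.031,-11.995) -> (6.612,-3.281) [heading=147, move]
FD 12: (6.612,-3.281) -> (-3.452,3.255) [heading=147, move]
Final: pos=(-3.452,3.255), heading=147, 13 segment(s) drawn

Answer: 147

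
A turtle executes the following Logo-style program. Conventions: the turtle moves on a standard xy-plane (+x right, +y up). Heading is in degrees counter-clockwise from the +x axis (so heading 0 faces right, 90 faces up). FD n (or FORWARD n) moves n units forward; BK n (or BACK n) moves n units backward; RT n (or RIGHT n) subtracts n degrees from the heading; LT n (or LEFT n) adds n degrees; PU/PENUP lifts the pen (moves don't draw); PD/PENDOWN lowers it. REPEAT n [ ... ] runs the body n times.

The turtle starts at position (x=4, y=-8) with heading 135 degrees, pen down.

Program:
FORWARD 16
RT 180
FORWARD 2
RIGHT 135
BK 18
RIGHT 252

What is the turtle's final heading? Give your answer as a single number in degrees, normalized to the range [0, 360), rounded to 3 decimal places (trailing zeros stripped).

Executing turtle program step by step:
Start: pos=(4,-8), heading=135, pen down
FD 16: (4,-8) -> (-7.314,3.314) [heading=135, draw]
RT 180: heading 135 -> 315
FD 2: (-7.314,3.314) -> (-5.899,1.899) [heading=315, draw]
RT 135: heading 315 -> 180
BK 18: (-5.899,1.899) -> (12.101,1.899) [heading=180, draw]
RT 252: heading 180 -> 288
Final: pos=(12.101,1.899), heading=288, 3 segment(s) drawn

Answer: 288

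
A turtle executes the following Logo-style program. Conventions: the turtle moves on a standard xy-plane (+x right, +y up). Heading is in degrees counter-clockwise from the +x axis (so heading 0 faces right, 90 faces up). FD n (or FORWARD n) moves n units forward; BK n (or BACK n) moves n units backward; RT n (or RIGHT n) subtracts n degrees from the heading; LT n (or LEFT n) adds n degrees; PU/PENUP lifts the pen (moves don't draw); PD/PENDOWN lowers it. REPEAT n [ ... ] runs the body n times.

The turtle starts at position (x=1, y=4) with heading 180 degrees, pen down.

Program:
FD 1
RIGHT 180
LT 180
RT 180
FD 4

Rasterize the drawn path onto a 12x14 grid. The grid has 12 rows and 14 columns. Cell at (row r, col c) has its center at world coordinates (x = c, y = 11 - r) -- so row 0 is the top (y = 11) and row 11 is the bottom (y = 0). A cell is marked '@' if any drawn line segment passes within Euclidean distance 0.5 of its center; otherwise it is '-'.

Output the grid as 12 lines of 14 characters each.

Segment 0: (1,4) -> (0,4)
Segment 1: (0,4) -> (4,4)

Answer: --------------
--------------
--------------
--------------
--------------
--------------
--------------
@@@@@---------
--------------
--------------
--------------
--------------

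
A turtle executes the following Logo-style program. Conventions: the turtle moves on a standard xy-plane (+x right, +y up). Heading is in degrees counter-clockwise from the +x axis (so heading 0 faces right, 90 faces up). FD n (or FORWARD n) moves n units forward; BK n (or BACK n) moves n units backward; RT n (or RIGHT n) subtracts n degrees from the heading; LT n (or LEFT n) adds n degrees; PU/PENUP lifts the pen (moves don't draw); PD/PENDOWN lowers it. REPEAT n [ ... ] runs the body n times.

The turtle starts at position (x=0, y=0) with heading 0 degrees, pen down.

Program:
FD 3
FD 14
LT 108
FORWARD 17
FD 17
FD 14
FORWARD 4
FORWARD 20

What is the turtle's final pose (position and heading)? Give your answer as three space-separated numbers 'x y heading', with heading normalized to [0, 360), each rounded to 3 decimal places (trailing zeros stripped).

Executing turtle program step by step:
Start: pos=(0,0), heading=0, pen down
FD 3: (0,0) -> (3,0) [heading=0, draw]
FD 14: (3,0) -> (17,0) [heading=0, draw]
LT 108: heading 0 -> 108
FD 17: (17,0) -> (11.747,16.168) [heading=108, draw]
FD 17: (11.747,16.168) -> (6.493,32.336) [heading=108, draw]
FD 14: (6.493,32.336) -> (2.167,45.651) [heading=108, draw]
FD 4: (2.167,45.651) -> (0.931,49.455) [heading=108, draw]
FD 20: (0.931,49.455) -> (-5.249,68.476) [heading=108, draw]
Final: pos=(-5.249,68.476), heading=108, 7 segment(s) drawn

Answer: -5.249 68.476 108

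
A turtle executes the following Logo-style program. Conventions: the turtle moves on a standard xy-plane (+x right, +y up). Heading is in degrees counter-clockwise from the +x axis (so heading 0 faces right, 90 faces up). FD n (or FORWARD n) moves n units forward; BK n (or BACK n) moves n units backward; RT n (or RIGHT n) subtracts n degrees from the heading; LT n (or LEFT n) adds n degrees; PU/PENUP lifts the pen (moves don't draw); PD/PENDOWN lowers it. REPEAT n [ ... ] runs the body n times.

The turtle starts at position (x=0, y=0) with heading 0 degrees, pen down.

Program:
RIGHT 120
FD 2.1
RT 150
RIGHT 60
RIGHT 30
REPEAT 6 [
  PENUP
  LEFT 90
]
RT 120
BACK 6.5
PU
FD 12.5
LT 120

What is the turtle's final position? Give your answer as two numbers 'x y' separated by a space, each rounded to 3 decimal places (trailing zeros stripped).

Executing turtle program step by step:
Start: pos=(0,0), heading=0, pen down
RT 120: heading 0 -> 240
FD 2.1: (0,0) -> (-1.05,-1.819) [heading=240, draw]
RT 150: heading 240 -> 90
RT 60: heading 90 -> 30
RT 30: heading 30 -> 0
REPEAT 6 [
  -- iteration 1/6 --
  PU: pen up
  LT 90: heading 0 -> 90
  -- iteration 2/6 --
  PU: pen up
  LT 90: heading 90 -> 180
  -- iteration 3/6 --
  PU: pen up
  LT 90: heading 180 -> 270
  -- iteration 4/6 --
  PU: pen up
  LT 90: heading 270 -> 0
  -- iteration 5/6 --
  PU: pen up
  LT 90: heading 0 -> 90
  -- iteration 6/6 --
  PU: pen up
  LT 90: heading 90 -> 180
]
RT 120: heading 180 -> 60
BK 6.5: (-1.05,-1.819) -> (-4.3,-7.448) [heading=60, move]
PU: pen up
FD 12.5: (-4.3,-7.448) -> (1.95,3.377) [heading=60, move]
LT 120: heading 60 -> 180
Final: pos=(1.95,3.377), heading=180, 1 segment(s) drawn

Answer: 1.95 3.377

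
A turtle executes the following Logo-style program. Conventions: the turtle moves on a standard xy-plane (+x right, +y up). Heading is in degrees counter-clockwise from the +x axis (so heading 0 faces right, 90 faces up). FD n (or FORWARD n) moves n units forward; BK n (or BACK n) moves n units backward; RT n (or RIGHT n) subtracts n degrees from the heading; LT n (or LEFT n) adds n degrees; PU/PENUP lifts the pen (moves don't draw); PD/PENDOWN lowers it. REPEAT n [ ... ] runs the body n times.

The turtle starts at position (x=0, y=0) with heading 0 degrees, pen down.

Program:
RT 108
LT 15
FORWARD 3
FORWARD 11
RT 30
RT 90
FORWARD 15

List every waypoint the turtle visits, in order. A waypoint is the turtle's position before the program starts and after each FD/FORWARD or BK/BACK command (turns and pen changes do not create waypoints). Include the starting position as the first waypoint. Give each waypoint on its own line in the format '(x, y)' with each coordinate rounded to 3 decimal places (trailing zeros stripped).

Answer: (0, 0)
(-0.157, -2.996)
(-0.733, -13.981)
(-13.313, -5.811)

Derivation:
Executing turtle program step by step:
Start: pos=(0,0), heading=0, pen down
RT 108: heading 0 -> 252
LT 15: heading 252 -> 267
FD 3: (0,0) -> (-0.157,-2.996) [heading=267, draw]
FD 11: (-0.157,-2.996) -> (-0.733,-13.981) [heading=267, draw]
RT 30: heading 267 -> 237
RT 90: heading 237 -> 147
FD 15: (-0.733,-13.981) -> (-13.313,-5.811) [heading=147, draw]
Final: pos=(-13.313,-5.811), heading=147, 3 segment(s) drawn
Waypoints (4 total):
(0, 0)
(-0.157, -2.996)
(-0.733, -13.981)
(-13.313, -5.811)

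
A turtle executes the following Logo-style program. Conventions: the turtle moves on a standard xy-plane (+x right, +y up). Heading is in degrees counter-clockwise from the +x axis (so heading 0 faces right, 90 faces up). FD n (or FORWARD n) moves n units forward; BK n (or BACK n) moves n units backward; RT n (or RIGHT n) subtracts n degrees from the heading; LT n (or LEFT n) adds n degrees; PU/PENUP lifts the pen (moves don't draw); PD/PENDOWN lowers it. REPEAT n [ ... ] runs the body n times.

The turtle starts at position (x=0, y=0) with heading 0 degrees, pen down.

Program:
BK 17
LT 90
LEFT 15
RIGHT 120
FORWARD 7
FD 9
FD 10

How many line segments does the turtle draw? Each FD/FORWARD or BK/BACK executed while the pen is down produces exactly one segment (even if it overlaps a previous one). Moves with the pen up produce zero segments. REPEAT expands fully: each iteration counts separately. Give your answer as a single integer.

Executing turtle program step by step:
Start: pos=(0,0), heading=0, pen down
BK 17: (0,0) -> (-17,0) [heading=0, draw]
LT 90: heading 0 -> 90
LT 15: heading 90 -> 105
RT 120: heading 105 -> 345
FD 7: (-17,0) -> (-10.239,-1.812) [heading=345, draw]
FD 9: (-10.239,-1.812) -> (-1.545,-4.141) [heading=345, draw]
FD 10: (-1.545,-4.141) -> (8.114,-6.729) [heading=345, draw]
Final: pos=(8.114,-6.729), heading=345, 4 segment(s) drawn
Segments drawn: 4

Answer: 4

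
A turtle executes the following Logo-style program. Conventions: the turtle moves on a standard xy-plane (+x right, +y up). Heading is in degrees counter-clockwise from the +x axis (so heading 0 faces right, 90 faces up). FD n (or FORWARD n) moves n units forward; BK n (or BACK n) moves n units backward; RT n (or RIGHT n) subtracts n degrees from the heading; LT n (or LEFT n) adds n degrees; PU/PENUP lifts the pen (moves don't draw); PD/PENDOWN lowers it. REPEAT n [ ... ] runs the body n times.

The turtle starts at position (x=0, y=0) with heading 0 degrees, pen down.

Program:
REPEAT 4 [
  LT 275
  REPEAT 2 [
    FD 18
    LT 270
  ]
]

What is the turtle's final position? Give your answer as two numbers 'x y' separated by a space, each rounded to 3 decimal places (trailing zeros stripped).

Answer: -5.853 -1.298

Derivation:
Executing turtle program step by step:
Start: pos=(0,0), heading=0, pen down
REPEAT 4 [
  -- iteration 1/4 --
  LT 275: heading 0 -> 275
  REPEAT 2 [
    -- iteration 1/2 --
    FD 18: (0,0) -> (1.569,-17.932) [heading=275, draw]
    LT 270: heading 275 -> 185
    -- iteration 2/2 --
    FD 18: (1.569,-17.932) -> (-16.363,-19.5) [heading=185, draw]
    LT 270: heading 185 -> 95
  ]
  -- iteration 2/4 --
  LT 275: heading 95 -> 10
  REPEAT 2 [
    -- iteration 1/2 --
    FD 18: (-16.363,-19.5) -> (1.364,-16.375) [heading=10, draw]
    LT 270: heading 10 -> 280
    -- iteration 2/2 --
    FD 18: (1.364,-16.375) -> (4.49,-34.101) [heading=280, draw]
    LT 270: heading 280 -> 190
  ]
  -- iteration 3/4 --
  LT 275: heading 190 -> 105
  REPEAT 2 [
    -- iteration 1/2 --
    FD 18: (4.49,-34.101) -> (-0.169,-16.715) [heading=105, draw]
    LT 270: heading 105 -> 15
    -- iteration 2/2 --
    FD 18: (-0.169,-16.715) -> (17.217,-12.056) [heading=15, draw]
    LT 270: heading 15 -> 285
  ]
  -- iteration 4/4 --
  LT 275: heading 285 -> 200
  REPEAT 2 [
    -- iteration 1/2 --
    FD 18: (17.217,-12.056) -> (0.303,-18.212) [heading=200, draw]
    LT 270: heading 200 -> 110
    -- iteration 2/2 --
    FD 18: (0.303,-18.212) -> (-5.853,-1.298) [heading=110, draw]
    LT 270: heading 110 -> 20
  ]
]
Final: pos=(-5.853,-1.298), heading=20, 8 segment(s) drawn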